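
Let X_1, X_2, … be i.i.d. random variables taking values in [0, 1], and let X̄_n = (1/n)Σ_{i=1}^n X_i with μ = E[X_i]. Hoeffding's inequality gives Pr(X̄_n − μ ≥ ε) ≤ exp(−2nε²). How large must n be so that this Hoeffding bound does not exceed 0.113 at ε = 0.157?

Require exp(−2nε²) ≤ 0.113, i.e. 2nε² ≥ ln(1/0.113) = 2.180367.
So n ≥ 2.180367 / (2·0.157²) = 44.228.
The smallest integer n is 45.

45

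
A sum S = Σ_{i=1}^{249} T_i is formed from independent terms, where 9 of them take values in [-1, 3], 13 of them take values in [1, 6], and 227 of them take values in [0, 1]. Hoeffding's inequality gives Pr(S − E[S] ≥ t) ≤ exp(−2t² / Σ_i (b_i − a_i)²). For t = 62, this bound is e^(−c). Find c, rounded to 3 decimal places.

11.046

Σ(b_i − a_i)² = 9·4² + 13·5² + 227·1² = 696.
c = 2t² / 696 = 2·62² / 696 = 11.0460.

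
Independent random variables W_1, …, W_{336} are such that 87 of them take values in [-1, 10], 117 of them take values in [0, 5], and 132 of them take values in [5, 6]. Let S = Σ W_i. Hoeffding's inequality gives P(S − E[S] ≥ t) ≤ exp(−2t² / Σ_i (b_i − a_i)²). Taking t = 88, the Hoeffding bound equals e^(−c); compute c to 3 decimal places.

1.140

Σ(b_i − a_i)² = 87·11² + 117·5² + 132·1² = 13584.
c = 2t² / 13584 = 2·88² / 13584 = 1.1402.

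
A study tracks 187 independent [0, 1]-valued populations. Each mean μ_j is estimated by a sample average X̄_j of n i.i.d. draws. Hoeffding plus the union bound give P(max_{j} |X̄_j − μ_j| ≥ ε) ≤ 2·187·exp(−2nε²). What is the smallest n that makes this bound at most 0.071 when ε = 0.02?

10712

Need 2·187·exp(−2nε²) ≤ 0.071, i.e. exp(−2nε²) ≤ 0.071/374.
So 2nε² ≥ ln(374/0.071) = 8.569331.
Hence n ≥ 8.569331/(2·0.02²) = 10711.664.
The smallest integer n is 10712.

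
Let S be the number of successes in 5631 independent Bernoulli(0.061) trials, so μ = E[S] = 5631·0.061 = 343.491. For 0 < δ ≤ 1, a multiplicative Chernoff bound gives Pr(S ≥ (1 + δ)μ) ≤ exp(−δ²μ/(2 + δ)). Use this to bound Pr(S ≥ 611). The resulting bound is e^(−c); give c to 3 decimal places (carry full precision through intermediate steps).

74.973

Write 611 = (1 + δ)μ, so δ = 611/343.491 − 1 = 0.7787948…
Then the exponent is δ²μ/(2 + δ) = (611 − μ)² / (μ·(2 + δ)) = 74.973012.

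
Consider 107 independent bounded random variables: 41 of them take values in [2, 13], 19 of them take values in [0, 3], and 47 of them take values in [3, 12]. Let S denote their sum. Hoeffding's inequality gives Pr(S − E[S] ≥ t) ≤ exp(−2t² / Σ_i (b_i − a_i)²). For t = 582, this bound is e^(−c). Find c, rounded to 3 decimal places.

75.786

Σ(b_i − a_i)² = 41·11² + 19·3² + 47·9² = 8939.
c = 2t² / 8939 = 2·582² / 8939 = 75.7857.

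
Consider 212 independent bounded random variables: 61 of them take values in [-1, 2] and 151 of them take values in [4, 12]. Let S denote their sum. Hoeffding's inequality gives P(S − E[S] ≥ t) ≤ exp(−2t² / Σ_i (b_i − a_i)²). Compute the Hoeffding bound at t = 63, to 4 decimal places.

0.4597

Σ(b_i − a_i)² = 61·3² + 151·8² = 10213.
Exponent = 2·63² / 10213 = 0.77724.
Bound = exp(−0.77724) = 0.45967.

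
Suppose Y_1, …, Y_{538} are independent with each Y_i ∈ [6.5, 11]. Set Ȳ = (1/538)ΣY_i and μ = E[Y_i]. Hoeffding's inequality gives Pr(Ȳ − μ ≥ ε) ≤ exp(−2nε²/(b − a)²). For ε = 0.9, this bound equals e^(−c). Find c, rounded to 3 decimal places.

43.040

c = 2nε²/(b − a)² = 2·538·0.9² / 4.5² = 43.0400.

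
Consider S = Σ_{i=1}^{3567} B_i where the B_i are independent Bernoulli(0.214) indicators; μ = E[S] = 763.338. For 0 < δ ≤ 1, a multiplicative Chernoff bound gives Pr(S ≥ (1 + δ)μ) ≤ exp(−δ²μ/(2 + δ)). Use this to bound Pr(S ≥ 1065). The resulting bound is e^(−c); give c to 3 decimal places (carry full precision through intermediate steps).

Write 1065 = (1 + δ)μ, so δ = 1065/763.338 − 1 = 0.395188…
Then the exponent is δ²μ/(2 + δ) = (1065 − μ)² / (μ·(2 + δ)) = 49.771958.

49.772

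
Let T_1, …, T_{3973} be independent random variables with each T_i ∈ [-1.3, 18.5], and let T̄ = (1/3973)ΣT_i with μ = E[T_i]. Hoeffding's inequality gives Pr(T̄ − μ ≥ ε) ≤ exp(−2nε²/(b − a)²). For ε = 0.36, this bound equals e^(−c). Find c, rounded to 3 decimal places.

2.627

c = 2nε²/(b − a)² = 2·3973·0.36² / 19.8² = 2.6268.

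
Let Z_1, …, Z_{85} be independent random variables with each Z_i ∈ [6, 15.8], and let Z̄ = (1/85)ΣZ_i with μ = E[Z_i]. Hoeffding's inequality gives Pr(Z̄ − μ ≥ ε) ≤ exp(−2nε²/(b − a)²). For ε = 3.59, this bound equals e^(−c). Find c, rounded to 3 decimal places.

22.813

c = 2nε²/(b − a)² = 2·85·3.59² / 9.8² = 22.8132.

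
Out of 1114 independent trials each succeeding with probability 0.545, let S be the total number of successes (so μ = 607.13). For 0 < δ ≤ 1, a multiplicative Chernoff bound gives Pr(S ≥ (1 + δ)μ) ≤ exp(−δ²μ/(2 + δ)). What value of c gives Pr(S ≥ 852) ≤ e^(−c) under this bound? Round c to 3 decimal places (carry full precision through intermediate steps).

Write 852 = (1 + δ)μ, so δ = 852/607.13 − 1 = 0.4033238…
Then the exponent is δ²μ/(2 + δ) = (852 − μ)² / (μ·(2 + δ)) = 41.093883.

41.094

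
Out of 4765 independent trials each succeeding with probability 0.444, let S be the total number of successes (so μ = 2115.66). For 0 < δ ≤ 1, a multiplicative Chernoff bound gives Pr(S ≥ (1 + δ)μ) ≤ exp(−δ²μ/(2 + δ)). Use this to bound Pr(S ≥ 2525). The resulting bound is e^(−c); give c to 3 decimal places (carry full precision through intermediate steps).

Write 2525 = (1 + δ)μ, so δ = 2525/2115.66 − 1 = 0.193481…
Then the exponent is δ²μ/(2 + δ) = (2525 − μ)² / (μ·(2 + δ)) = 36.106768.

36.107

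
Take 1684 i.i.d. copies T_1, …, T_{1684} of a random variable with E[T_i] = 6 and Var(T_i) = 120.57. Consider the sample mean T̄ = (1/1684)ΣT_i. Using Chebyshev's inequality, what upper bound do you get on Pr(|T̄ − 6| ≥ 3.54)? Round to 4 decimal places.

0.0057

Var(T̄) = Var(T_i)/n = 120.57/1684 = 0.071597.
Chebyshev: Pr(|T̄ − 6| ≥ 3.54) ≤ Var(T̄)/(3.54)² = 120.57/(1684·3.54²) = 0.0057.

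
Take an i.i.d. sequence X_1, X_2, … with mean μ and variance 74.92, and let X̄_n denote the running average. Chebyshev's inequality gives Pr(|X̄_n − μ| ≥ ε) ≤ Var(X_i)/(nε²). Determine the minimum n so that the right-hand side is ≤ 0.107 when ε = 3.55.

Require 74.92/(n·3.55²) ≤ 0.107, i.e. n ≥ 74.92/(0.107·3.55²) = 55.559.
The smallest integer n is 56.

56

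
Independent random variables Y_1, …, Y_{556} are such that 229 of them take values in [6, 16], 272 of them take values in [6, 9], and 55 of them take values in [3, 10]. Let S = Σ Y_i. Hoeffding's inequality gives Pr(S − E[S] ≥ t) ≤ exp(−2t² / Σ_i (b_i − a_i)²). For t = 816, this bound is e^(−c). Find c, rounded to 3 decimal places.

47.488

Σ(b_i − a_i)² = 229·10² + 272·3² + 55·7² = 28043.
c = 2t² / 28043 = 2·816² / 28043 = 47.4882.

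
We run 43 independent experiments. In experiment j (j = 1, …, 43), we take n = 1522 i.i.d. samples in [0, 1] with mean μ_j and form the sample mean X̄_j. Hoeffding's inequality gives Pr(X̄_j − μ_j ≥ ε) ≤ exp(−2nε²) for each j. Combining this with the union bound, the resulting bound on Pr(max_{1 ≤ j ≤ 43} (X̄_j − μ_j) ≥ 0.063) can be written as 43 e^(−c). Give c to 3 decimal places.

12.082

Union bound over the 43 events: Pr(max_{1 ≤ j ≤ 43} (X̄_j − μ_j) ≥ 0.063) ≤ 43·exp(−2nε²) = 43 exp(−2·1522·0.063²).
So c = 2·1522·0.063² = 12.0816.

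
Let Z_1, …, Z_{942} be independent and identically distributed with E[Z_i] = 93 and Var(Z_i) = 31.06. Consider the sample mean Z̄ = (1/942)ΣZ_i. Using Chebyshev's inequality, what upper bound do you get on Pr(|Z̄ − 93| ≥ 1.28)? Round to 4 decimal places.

0.0201

Var(Z̄) = Var(Z_i)/n = 31.06/942 = 0.032972.
Chebyshev: Pr(|Z̄ − 93| ≥ 1.28) ≤ Var(Z̄)/(1.28)² = 31.06/(942·1.28²) = 0.0201.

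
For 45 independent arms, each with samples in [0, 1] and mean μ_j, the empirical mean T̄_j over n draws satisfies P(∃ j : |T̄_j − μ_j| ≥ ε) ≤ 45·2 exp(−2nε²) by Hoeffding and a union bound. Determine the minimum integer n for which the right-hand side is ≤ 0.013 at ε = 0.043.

Need 2·45·exp(−2nε²) ≤ 0.013, i.e. exp(−2nε²) ≤ 0.013/90.
So 2nε² ≥ ln(90/0.013) = 8.842616.
Hence n ≥ 8.842616/(2·0.043²) = 2391.189.
The smallest integer n is 2392.

2392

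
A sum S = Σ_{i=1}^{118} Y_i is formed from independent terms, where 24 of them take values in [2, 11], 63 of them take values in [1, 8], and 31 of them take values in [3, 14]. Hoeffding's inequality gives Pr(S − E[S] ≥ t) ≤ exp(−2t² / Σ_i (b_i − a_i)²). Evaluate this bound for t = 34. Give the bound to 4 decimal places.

0.7685

Σ(b_i − a_i)² = 24·9² + 63·7² + 31·11² = 8782.
Exponent = 2·34² / 8782 = 0.26327.
Bound = exp(−0.26327) = 0.76854.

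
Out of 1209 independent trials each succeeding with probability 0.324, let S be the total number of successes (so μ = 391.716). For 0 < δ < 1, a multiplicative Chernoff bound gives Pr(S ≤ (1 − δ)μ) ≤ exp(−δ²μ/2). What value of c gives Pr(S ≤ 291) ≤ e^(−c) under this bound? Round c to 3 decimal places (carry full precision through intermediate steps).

12.948

Write 291 = (1 − δ)μ, so δ = 1 − 291/391.716 = 0.2571148…
Then the exponent is δ²μ/2 = (μ − 291)²/(2μ) = 12.947790.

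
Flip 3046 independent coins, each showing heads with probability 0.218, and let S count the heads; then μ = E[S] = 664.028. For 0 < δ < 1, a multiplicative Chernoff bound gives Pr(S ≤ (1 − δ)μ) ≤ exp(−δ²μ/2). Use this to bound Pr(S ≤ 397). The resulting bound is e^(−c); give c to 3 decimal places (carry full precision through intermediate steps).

Write 397 = (1 − δ)μ, so δ = 1 − 397/664.028 = 0.4021336…
Then the exponent is δ²μ/2 = (μ − 397)²/(2μ) = 53.690471.

53.690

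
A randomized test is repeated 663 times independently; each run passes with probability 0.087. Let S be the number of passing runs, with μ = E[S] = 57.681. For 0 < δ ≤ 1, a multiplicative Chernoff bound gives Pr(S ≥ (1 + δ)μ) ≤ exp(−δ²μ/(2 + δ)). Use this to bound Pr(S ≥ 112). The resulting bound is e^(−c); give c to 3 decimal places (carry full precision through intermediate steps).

17.389

Write 112 = (1 + δ)μ, so δ = 112/57.681 − 1 = 0.9417139…
Then the exponent is δ²μ/(2 + δ) = (112 − μ)² / (μ·(2 + δ)) = 17.388828.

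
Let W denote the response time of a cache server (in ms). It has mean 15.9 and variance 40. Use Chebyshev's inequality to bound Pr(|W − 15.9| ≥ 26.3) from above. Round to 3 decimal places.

0.058

Chebyshev: Pr(|W − μ| ≥ t) ≤ Var(W)/t².
Bound = 40 / 691.69 = 0.0578.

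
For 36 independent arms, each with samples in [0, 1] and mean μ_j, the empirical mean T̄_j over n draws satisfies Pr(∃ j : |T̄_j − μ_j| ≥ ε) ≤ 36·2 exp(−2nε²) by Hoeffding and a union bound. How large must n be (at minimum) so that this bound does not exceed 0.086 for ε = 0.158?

Need 2·36·exp(−2nε²) ≤ 0.086, i.e. exp(−2nε²) ≤ 0.086/72.
So 2nε² ≥ ln(72/0.086) = 6.730074.
Hence n ≥ 6.730074/(2·0.158²) = 134.796.
The smallest integer n is 135.

135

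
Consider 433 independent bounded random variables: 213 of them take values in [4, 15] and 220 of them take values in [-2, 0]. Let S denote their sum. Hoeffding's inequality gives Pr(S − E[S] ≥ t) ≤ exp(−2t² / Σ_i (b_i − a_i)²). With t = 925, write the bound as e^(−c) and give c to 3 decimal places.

64.205

Σ(b_i − a_i)² = 213·11² + 220·2² = 26653.
c = 2t² / 26653 = 2·925² / 26653 = 64.2048.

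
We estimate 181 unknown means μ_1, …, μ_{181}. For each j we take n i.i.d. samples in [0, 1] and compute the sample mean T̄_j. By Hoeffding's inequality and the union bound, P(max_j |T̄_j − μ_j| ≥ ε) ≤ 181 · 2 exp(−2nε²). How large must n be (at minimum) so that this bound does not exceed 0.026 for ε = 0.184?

Need 2·181·exp(−2nε²) ≤ 0.026, i.e. exp(−2nε²) ≤ 0.026/362.
So 2nε² ≥ ln(362/0.026) = 9.541303.
Hence n ≥ 9.541303/(2·0.184²) = 140.910.
The smallest integer n is 141.

141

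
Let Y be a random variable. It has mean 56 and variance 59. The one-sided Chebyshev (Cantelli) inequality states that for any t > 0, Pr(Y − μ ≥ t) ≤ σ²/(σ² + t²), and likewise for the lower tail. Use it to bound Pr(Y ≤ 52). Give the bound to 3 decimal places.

0.787

Here σ² = 59 and t = 4, so σ² + t² = 75.
Cantelli's bound: 59/75 = 0.7867.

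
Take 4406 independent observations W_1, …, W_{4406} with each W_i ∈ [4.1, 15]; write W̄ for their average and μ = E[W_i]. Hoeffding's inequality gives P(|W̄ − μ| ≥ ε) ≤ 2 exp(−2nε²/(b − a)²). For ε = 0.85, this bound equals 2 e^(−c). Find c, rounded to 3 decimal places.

c = 2nε²/(b − a)² = 2·4406·0.85² / 10.9² = 53.5870.

53.587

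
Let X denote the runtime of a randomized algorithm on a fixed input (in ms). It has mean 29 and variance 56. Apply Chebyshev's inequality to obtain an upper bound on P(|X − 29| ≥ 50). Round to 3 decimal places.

Chebyshev: P(|X − μ| ≥ t) ≤ Var(X)/t².
Bound = 56 / 2500 = 0.0224.

0.022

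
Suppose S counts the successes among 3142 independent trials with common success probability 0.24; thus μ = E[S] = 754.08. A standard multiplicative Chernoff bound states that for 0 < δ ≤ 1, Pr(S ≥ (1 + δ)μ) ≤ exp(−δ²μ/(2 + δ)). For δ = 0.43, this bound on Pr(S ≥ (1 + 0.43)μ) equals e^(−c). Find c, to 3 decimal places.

c = δ²μ/(2 + δ) = 0.43²·754.08/(2 + 0.43) = 57.3784.

57.378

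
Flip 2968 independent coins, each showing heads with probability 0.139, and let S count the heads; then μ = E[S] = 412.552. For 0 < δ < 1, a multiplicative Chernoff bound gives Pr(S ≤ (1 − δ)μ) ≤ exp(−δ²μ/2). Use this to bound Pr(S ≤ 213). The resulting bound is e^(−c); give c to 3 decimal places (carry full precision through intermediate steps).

Write 213 = (1 − δ)μ, so δ = 1 − 213/412.552 = 0.4837014…
Then the exponent is δ²μ/2 = (μ − 213)²/(2μ) = 48.261796.

48.262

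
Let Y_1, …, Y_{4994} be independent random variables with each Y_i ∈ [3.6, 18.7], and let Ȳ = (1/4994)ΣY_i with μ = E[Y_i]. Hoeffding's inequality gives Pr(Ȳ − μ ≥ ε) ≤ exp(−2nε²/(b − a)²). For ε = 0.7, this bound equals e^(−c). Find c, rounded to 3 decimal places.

21.464

c = 2nε²/(b − a)² = 2·4994·0.7² / 15.1² = 21.4645.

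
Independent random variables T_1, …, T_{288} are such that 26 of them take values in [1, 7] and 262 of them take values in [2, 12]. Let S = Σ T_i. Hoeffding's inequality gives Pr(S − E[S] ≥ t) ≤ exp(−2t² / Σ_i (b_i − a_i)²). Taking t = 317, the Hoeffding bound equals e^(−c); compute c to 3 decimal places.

Σ(b_i − a_i)² = 26·6² + 262·10² = 27136.
c = 2t² / 27136 = 2·317² / 27136 = 7.4063.

7.406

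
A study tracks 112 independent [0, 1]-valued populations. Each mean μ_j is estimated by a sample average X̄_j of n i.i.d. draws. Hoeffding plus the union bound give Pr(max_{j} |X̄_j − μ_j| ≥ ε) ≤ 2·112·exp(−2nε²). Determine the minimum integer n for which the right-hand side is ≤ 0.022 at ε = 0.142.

229

Need 2·112·exp(−2nε²) ≤ 0.022, i.e. exp(−2nε²) ≤ 0.022/224.
So 2nε² ≥ ln(224/0.022) = 9.228359.
Hence n ≥ 9.228359/(2·0.142²) = 228.833.
The smallest integer n is 229.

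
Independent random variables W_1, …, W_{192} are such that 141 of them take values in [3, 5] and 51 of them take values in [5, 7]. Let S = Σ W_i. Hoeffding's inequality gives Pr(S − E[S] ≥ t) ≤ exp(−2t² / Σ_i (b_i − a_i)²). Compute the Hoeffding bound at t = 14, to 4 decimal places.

0.6002

Σ(b_i − a_i)² = 141·2² + 51·2² = 768.
Exponent = 2·14² / 768 = 0.51042.
Bound = exp(−0.51042) = 0.60025.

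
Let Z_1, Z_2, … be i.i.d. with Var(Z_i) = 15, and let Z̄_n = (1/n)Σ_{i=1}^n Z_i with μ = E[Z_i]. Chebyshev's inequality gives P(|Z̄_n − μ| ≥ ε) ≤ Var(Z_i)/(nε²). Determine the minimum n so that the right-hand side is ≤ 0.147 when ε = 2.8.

Require 15/(n·2.8²) ≤ 0.147, i.e. n ≥ 15/(0.147·2.8²) = 13.015.
The smallest integer n is 14.

14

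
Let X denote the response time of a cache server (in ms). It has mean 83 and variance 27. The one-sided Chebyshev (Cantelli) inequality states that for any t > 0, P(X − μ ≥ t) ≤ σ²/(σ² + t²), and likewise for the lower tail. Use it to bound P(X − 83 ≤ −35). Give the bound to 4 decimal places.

0.0216

Here σ² = 27 and t = 35, so σ² + t² = 1252.
Cantelli's bound: 27/1252 = 0.0216.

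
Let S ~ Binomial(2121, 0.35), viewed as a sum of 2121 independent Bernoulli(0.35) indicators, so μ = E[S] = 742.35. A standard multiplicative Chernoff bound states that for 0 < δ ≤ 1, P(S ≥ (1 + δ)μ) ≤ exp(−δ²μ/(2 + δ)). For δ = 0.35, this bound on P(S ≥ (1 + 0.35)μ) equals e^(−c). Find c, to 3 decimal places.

c = δ²μ/(2 + δ) = 0.35²·742.35/(2 + 0.35) = 38.6970.

38.697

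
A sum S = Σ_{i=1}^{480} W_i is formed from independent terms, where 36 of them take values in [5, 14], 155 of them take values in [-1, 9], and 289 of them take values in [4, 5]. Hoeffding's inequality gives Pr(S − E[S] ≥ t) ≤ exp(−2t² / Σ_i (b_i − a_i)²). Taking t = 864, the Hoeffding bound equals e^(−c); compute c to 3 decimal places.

Σ(b_i − a_i)² = 36·9² + 155·10² + 289·1² = 18705.
c = 2t² / 18705 = 2·864² / 18705 = 79.8178.

79.818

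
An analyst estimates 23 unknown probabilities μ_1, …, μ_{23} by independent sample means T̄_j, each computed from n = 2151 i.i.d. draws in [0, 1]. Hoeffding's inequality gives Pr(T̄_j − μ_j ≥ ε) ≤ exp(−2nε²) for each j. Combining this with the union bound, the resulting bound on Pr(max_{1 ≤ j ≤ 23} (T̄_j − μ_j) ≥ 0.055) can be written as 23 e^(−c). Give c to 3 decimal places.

13.014

Union bound over the 23 events: Pr(max_{1 ≤ j ≤ 23} (T̄_j − μ_j) ≥ 0.055) ≤ 23·exp(−2nε²) = 23 exp(−2·2151·0.055²).
So c = 2·2151·0.055² = 13.0136.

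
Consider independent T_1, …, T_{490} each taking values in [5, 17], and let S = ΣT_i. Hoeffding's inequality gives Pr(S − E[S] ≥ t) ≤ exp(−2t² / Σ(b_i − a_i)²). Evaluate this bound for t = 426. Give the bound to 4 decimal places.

Σ(b_i − a_i)² = 490·(12)² = 70560.
Exponent = 2·426²/70560 = 5.1439.
Bound = exp(−5.1439) = 0.00584.

0.0058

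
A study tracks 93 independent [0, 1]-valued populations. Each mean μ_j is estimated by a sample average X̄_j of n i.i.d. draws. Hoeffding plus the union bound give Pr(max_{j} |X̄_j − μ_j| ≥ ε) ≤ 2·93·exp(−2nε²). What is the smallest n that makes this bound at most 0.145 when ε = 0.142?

178

Need 2·93·exp(−2nε²) ≤ 0.145, i.e. exp(−2nε²) ≤ 0.145/186.
So 2nε² ≥ ln(186/0.145) = 7.156768.
Hence n ≥ 7.156768/(2·0.142²) = 177.464.
The smallest integer n is 178.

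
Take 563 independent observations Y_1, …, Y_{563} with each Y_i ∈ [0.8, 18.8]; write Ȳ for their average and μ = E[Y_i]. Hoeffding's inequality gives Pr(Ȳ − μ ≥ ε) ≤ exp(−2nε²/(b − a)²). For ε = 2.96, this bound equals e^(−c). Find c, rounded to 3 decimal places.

c = 2nε²/(b − a)² = 2·563·2.96² / 18² = 30.4493.

30.449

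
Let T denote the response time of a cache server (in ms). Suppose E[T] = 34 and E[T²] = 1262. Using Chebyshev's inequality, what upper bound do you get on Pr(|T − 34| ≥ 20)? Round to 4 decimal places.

0.2650

Var(T) = E[T²] − (E[T])² = 1262 − 1156 = 106.
Chebyshev's inequality: Pr(|T − μ| ≥ t) ≤ Var(T)/t² = 106/400 = 0.2650.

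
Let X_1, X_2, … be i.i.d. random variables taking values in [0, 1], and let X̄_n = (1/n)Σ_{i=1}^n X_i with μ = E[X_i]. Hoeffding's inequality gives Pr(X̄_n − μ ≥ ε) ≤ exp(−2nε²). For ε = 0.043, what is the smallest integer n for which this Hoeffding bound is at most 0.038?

Require exp(−2nε²) ≤ 0.038, i.e. 2nε² ≥ ln(1/0.038) = 3.270169.
So n ≥ 3.270169 / (2·0.043²) = 884.307.
The smallest integer n is 885.

885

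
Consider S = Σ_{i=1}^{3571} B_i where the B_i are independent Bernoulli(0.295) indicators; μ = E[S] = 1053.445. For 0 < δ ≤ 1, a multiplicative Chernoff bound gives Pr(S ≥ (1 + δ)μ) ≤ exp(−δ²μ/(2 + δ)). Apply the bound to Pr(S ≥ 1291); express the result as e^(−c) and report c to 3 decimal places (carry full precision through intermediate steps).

24.071

Write 1291 = (1 + δ)μ, so δ = 1291/1053.445 − 1 = 0.225503…
Then the exponent is δ²μ/(2 + δ) = (1291 − μ)² / (μ·(2 + δ)) = 24.070677.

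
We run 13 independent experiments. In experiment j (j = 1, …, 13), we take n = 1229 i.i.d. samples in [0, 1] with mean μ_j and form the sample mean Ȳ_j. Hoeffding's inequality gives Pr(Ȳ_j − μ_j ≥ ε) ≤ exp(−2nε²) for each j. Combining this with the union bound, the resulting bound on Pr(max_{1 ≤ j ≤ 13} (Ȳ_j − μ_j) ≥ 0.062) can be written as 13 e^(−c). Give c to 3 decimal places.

Union bound over the 13 events: Pr(max_{1 ≤ j ≤ 13} (Ȳ_j − μ_j) ≥ 0.062) ≤ 13·exp(−2nε²) = 13 exp(−2·1229·0.062²).
So c = 2·1229·0.062² = 9.4486.

9.449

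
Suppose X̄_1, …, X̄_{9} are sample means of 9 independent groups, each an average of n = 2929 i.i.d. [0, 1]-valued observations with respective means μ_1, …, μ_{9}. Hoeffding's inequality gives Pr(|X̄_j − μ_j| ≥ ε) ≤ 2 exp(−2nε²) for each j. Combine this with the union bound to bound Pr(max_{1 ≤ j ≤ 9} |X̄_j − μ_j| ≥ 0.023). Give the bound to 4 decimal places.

Per-experiment Hoeffding bound: 2·exp(−2·2929·0.023²) = 2·exp(−3.09888) = 0.090199.
Union bound over 9 events: 9·0.090199 = 0.81179.

0.8118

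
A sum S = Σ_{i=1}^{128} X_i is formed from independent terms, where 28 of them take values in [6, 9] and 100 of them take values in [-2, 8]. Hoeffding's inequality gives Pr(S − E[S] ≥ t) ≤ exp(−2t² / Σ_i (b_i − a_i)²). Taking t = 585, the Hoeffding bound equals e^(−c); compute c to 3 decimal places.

66.763

Σ(b_i − a_i)² = 28·3² + 100·10² = 10252.
c = 2t² / 10252 = 2·585² / 10252 = 66.7626.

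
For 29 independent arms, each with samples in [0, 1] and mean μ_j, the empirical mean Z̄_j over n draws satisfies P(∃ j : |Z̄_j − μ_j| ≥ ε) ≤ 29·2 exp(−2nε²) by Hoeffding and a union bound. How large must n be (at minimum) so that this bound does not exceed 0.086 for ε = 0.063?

821

Need 2·29·exp(−2nε²) ≤ 0.086, i.e. exp(−2nε²) ≤ 0.086/58.
So 2nε² ≥ ln(58/0.086) = 6.513851.
Hence n ≥ 6.513851/(2·0.063²) = 820.591.
The smallest integer n is 821.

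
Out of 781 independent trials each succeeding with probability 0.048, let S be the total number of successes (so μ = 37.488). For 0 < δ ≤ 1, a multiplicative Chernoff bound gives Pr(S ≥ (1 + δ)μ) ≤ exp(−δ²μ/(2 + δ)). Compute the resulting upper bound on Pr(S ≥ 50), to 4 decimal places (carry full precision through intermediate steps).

0.1671

Write 50 = (1 + δ)μ, so δ = 50/37.488 − 1 = 0.3337601…
Then the exponent is δ²μ/(2 + δ) = (50 − μ)² / (μ·(2 + δ)) = 1.789390.
Bound = exp(−1.789390) = 0.16706.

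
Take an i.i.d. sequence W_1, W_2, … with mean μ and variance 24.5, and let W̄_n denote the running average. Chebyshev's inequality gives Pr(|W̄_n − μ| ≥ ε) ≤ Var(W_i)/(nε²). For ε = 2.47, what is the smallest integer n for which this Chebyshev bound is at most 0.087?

47

Require 24.5/(n·2.47²) ≤ 0.087, i.e. n ≥ 24.5/(0.087·2.47²) = 46.159.
The smallest integer n is 47.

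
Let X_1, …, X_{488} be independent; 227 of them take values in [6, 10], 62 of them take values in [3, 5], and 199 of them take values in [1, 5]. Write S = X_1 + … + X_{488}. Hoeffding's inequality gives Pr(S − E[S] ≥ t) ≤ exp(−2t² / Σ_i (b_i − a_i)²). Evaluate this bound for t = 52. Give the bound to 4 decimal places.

Σ(b_i − a_i)² = 227·4² + 62·2² + 199·4² = 7064.
Exponent = 2·52² / 7064 = 0.76557.
Bound = exp(−0.76557) = 0.46507.

0.4651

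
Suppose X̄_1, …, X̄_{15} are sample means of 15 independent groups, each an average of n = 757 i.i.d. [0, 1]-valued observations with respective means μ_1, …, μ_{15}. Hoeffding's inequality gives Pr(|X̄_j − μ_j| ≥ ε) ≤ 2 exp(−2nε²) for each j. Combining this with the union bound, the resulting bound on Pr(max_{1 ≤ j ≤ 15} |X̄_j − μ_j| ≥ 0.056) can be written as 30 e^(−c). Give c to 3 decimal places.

Union bound over the 15 events: Pr(max_{1 ≤ j ≤ 15} |X̄_j − μ_j| ≥ 0.056) ≤ 15·2·exp(−2nε²) = 30 exp(−2·757·0.056²).
So c = 2·757·0.056² = 4.7479.

4.748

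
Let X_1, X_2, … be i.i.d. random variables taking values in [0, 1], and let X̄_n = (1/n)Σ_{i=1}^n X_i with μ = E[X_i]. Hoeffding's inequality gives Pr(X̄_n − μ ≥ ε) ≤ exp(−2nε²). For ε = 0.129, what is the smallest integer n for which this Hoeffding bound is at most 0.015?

Require exp(−2nε²) ≤ 0.015, i.e. 2nε² ≥ ln(1/0.015) = 4.199705.
So n ≥ 4.199705 / (2·0.129²) = 126.185.
The smallest integer n is 127.

127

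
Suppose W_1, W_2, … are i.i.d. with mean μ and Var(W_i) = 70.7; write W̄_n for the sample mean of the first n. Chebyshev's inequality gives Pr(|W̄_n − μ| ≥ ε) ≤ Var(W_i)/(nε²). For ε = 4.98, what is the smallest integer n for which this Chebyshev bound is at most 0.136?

21

Require 70.7/(n·4.98²) ≤ 0.136, i.e. n ≥ 70.7/(0.136·4.98²) = 20.961.
The smallest integer n is 21.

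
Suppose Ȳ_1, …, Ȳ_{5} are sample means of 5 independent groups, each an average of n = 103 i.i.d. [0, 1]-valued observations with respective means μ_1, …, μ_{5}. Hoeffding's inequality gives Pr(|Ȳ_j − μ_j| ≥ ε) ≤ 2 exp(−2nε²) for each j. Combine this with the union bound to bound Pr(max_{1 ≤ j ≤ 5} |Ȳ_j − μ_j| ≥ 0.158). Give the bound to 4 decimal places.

0.0584

Per-experiment Hoeffding bound: 2·exp(−2·103·0.158²) = 2·exp(−5.14258) = 0.011685.
Union bound over 5 events: 5·0.011685 = 0.05843.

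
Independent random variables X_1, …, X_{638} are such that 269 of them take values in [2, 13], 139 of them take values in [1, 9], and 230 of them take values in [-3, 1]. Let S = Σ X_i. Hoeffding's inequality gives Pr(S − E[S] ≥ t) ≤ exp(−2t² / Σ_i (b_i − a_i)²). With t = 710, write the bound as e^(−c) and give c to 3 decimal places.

Σ(b_i − a_i)² = 269·11² + 139·8² + 230·4² = 45125.
c = 2t² / 45125 = 2·710² / 45125 = 22.3424.

22.342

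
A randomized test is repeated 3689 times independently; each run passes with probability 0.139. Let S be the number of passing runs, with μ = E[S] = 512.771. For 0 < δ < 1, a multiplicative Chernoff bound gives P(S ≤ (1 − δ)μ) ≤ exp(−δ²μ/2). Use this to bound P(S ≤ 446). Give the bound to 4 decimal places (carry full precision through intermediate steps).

0.0129

Write 446 = (1 − δ)μ, so δ = 1 − 446/512.771 = 0.130216…
Then the exponent is δ²μ/2 = (μ − 446)²/(2μ) = 4.347327.
Bound = exp(−4.347327) = 0.01294.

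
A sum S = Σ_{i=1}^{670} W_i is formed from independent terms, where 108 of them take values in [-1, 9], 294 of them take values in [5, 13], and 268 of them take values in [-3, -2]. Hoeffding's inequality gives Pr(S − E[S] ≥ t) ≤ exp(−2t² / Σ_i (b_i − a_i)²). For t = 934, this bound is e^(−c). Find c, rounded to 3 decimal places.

58.383

Σ(b_i − a_i)² = 108·10² + 294·8² + 268·1² = 29884.
c = 2t² / 29884 = 2·934² / 29884 = 58.3828.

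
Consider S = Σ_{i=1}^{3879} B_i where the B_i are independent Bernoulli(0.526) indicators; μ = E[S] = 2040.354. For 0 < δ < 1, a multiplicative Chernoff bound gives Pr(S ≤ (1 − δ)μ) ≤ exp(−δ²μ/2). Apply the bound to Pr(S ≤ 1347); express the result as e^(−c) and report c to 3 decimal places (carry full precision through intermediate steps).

Write 1347 = (1 − δ)μ, so δ = 1 − 1347/2040.354 = 0.3398204…
Then the exponent is δ²μ/2 = (μ − 1347)²/(2μ) = 117.807932.

117.808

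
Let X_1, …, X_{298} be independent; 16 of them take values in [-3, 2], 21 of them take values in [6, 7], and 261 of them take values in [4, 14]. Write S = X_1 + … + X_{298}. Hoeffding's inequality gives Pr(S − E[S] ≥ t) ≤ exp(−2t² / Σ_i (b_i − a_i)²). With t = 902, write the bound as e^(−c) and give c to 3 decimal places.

61.355

Σ(b_i − a_i)² = 16·5² + 21·1² + 261·10² = 26521.
c = 2t² / 26521 = 2·902² / 26521 = 61.3555.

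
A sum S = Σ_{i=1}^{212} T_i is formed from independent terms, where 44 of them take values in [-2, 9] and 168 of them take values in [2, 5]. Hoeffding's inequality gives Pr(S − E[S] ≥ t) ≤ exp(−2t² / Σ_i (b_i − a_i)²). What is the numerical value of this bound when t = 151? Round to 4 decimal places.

0.0013

Σ(b_i − a_i)² = 44·11² + 168·3² = 6836.
Exponent = 2·151² / 6836 = 6.67086.
Bound = exp(−6.67086) = 0.00127.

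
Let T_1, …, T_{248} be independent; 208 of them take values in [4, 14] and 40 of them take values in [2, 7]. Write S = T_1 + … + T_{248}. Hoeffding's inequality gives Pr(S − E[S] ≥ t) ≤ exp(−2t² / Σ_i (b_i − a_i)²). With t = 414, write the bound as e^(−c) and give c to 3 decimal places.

Σ(b_i − a_i)² = 208·10² + 40·5² = 21800.
c = 2t² / 21800 = 2·414² / 21800 = 15.7244.

15.724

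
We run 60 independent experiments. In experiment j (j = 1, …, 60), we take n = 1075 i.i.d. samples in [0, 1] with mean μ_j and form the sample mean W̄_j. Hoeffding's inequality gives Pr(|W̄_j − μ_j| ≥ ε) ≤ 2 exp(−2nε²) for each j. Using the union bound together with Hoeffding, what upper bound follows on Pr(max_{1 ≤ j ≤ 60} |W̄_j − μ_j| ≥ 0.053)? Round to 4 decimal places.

Per-experiment Hoeffding bound: 2·exp(−2·1075·0.053²) = 2·exp(−6.03935) = 0.0047662.
Union bound over 60 events: 60·0.0047662 = 0.28597.

0.2860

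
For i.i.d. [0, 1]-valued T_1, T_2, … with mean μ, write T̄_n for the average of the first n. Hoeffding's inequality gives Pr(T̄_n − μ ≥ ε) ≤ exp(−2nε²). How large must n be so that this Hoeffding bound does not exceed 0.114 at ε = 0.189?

Require exp(−2nε²) ≤ 0.114, i.e. 2nε² ≥ ln(1/0.114) = 2.171557.
So n ≥ 2.171557 / (2·0.189²) = 30.396.
The smallest integer n is 31.

31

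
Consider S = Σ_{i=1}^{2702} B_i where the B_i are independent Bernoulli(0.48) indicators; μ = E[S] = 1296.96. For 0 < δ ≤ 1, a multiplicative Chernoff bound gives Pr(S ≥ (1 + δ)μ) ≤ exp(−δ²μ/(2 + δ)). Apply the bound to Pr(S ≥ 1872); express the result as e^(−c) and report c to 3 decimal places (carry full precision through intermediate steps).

Write 1872 = (1 + δ)μ, so δ = 1872/1296.96 − 1 = 0.4433753…
Then the exponent is δ²μ/(2 + δ) = (1872 − μ)² / (μ·(2 + δ)) = 104.346852.

104.347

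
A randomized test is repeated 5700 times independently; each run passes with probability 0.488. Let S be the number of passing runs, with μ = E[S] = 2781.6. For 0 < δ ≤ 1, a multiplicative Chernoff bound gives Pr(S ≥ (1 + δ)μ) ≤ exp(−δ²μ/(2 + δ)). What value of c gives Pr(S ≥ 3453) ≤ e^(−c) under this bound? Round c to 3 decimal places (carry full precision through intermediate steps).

Write 3453 = (1 + δ)μ, so δ = 3453/2781.6 − 1 = 0.2413719…
Then the exponent is δ²μ/(2 + δ) = (3453 − μ)² / (μ·(2 + δ)) = 72.302627.

72.303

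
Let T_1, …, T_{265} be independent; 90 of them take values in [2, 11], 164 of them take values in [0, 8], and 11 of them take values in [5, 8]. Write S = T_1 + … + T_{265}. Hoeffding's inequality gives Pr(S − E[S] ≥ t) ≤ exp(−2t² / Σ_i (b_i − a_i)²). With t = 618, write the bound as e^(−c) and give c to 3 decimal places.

Σ(b_i − a_i)² = 90·9² + 164·8² + 11·3² = 17885.
c = 2t² / 17885 = 2·618² / 17885 = 42.7089.

42.709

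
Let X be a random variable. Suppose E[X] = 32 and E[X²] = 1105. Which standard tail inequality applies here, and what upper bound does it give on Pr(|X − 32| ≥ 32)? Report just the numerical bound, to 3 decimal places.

The first two moments determine the variance, so Chebyshev's inequality is the sharpest standard bound available.
Var(X) = E[X²] − (E[X])² = 1105 − 1024 = 81.
Chebyshev's inequality: Pr(|X − μ| ≥ t) ≤ Var(X)/t² = 81/1024 = 0.0791.

0.079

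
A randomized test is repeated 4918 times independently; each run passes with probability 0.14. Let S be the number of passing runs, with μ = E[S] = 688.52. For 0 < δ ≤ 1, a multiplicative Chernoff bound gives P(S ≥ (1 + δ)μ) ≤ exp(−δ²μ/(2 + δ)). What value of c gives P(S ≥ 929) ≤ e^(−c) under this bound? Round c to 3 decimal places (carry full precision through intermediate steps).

Write 929 = (1 + δ)μ, so δ = 929/688.52 − 1 = 0.3492709…
Then the exponent is δ²μ/(2 + δ) = (929 − μ)² / (μ·(2 + δ)) = 35.752652.

35.753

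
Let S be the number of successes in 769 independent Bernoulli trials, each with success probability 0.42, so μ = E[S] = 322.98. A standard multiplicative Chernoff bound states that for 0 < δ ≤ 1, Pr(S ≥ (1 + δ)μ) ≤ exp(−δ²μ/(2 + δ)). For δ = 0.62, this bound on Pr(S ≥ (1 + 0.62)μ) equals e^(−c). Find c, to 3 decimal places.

c = δ²μ/(2 + δ) = 0.62²·322.98/(2 + 0.62) = 47.3868.

47.387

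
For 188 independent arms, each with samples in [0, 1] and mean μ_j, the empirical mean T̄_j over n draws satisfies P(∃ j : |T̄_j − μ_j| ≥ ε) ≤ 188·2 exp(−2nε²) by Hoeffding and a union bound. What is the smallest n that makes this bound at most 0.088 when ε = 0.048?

Need 2·188·exp(−2nε²) ≤ 0.088, i.e. exp(−2nε²) ≤ 0.088/376.
So 2nε² ≥ ln(376/0.088) = 8.360008.
Hence n ≥ 8.360008/(2·0.048²) = 1814.238.
The smallest integer n is 1815.

1815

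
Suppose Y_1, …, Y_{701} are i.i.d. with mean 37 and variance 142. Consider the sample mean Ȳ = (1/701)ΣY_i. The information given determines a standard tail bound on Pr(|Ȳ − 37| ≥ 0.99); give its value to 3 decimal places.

0.207

With mean and variance of each term known, Chebyshev's inequality bounds the deviation of the sum (or sample mean).
Var(Ȳ) = Var(Y_i)/n = 142/701 = 0.20257.
Chebyshev: Pr(|Ȳ − 37| ≥ 0.99) ≤ Var(Ȳ)/(0.99)² = 142/(701·0.99²) = 0.2067.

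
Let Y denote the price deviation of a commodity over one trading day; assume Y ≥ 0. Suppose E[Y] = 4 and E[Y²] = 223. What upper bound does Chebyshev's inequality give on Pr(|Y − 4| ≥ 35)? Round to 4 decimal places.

Var(Y) = E[Y²] − (E[Y])² = 223 − 16 = 207.
Chebyshev's inequality: Pr(|Y − μ| ≥ t) ≤ Var(Y)/t² = 207/1225 = 0.1690.

0.1690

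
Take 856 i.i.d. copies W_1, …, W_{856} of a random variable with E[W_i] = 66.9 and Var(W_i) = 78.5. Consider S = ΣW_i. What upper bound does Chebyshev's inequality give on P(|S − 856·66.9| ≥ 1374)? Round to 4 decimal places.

0.0356

Var(S) = n·Var(W_i) = 856·78.5 = 67196.
Chebyshev: P(|S − 856·66.9| ≥ 1374) ≤ Var(S)/1374² = 67196/1887876 = 0.0356.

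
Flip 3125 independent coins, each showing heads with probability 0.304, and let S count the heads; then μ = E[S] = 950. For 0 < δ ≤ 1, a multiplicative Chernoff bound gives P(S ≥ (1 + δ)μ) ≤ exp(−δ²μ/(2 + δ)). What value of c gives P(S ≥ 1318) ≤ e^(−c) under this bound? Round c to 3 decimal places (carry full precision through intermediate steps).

Write 1318 = (1 + δ)μ, so δ = 1318/950 − 1 = 0.3873684…
Then the exponent is δ²μ/(2 + δ) = (1318 − μ)² / (μ·(2 + δ)) = 59.710758.

59.711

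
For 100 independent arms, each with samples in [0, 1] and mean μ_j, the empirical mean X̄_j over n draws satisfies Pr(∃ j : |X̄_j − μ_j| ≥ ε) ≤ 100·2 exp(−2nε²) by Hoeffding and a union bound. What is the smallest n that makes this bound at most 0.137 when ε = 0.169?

128

Need 2·100·exp(−2nε²) ≤ 0.137, i.e. exp(−2nε²) ≤ 0.137/200.
So 2nε² ≥ ln(200/0.137) = 7.286092.
Hence n ≥ 7.286092/(2·0.169²) = 127.553.
The smallest integer n is 128.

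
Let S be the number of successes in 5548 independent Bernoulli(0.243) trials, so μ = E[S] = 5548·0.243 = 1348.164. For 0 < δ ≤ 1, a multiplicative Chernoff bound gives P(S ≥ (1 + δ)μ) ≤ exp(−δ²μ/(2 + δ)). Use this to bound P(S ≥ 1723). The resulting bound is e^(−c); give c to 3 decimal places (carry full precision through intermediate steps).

Write 1723 = (1 + δ)μ, so δ = 1723/1348.164 − 1 = 0.2780344…
Then the exponent is δ²μ/(2 + δ) = (1723 − μ)² / (μ·(2 + δ)) = 45.748787.

45.749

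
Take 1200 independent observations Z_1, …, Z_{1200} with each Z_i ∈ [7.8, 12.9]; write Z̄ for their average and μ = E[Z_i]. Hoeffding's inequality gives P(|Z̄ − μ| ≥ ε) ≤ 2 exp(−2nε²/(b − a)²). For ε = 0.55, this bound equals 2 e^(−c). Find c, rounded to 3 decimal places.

c = 2nε²/(b − a)² = 2·1200·0.55² / 5.1² = 27.9123.

27.912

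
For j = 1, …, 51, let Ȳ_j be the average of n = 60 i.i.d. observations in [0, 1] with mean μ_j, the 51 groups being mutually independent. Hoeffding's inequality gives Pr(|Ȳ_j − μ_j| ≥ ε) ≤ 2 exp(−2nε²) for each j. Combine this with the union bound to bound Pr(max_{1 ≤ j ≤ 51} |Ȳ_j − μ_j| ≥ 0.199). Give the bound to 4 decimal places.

0.8806

Per-experiment Hoeffding bound: 2·exp(−2·60·0.199²) = 2·exp(−4.75212) = 0.017267.
Union bound over 51 events: 51·0.017267 = 0.88060.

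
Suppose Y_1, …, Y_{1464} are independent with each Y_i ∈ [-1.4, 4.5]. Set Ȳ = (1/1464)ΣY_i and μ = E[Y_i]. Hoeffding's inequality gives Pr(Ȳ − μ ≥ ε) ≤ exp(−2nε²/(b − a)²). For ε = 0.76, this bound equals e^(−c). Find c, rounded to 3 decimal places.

48.584

c = 2nε²/(b − a)² = 2·1464·0.76² / 5.9² = 48.5841.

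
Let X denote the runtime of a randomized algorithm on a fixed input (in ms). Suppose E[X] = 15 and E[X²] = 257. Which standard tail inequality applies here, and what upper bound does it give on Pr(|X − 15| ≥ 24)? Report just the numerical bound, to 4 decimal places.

The first two moments determine the variance, so Chebyshev's inequality is the sharpest standard bound available.
Var(X) = E[X²] − (E[X])² = 257 − 225 = 32.
Chebyshev's inequality: Pr(|X − μ| ≥ t) ≤ Var(X)/t² = 32/576 = 0.0556.

0.0556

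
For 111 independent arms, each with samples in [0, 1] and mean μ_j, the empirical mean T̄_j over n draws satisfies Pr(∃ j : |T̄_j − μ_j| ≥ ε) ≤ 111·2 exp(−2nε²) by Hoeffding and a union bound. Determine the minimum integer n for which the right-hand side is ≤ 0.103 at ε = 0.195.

101

Need 2·111·exp(−2nε²) ≤ 0.103, i.e. exp(−2nε²) ≤ 0.103/222.
So 2nε² ≥ ln(222/0.103) = 7.675704.
Hence n ≥ 7.675704/(2·0.195²) = 100.930.
The smallest integer n is 101.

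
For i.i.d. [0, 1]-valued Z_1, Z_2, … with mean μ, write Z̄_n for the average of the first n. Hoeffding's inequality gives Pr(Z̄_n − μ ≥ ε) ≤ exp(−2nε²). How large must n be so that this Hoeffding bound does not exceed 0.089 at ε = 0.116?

Require exp(−2nε²) ≤ 0.089, i.e. 2nε² ≥ ln(1/0.089) = 2.419119.
So n ≥ 2.419119 / (2·0.116²) = 89.890.
The smallest integer n is 90.

90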